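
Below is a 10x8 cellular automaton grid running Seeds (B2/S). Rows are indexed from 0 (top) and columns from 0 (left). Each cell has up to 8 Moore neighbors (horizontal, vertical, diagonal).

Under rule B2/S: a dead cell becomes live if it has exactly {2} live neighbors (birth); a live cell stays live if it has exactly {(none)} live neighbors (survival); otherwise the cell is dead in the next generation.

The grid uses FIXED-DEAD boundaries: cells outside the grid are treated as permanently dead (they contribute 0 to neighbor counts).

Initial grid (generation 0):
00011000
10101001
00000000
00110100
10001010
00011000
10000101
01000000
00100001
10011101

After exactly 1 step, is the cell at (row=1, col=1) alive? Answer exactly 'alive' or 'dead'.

Answer: alive

Derivation:
Simulating step by step:
Generation 0 (given above): 25 live cells
Generation 1: 24 live cells
01100100
01000100
00000110
01000010
01000000
11000001
01110010
10100001
10000100
01100000

Cell (1,1) at generation 1: 1 -> alive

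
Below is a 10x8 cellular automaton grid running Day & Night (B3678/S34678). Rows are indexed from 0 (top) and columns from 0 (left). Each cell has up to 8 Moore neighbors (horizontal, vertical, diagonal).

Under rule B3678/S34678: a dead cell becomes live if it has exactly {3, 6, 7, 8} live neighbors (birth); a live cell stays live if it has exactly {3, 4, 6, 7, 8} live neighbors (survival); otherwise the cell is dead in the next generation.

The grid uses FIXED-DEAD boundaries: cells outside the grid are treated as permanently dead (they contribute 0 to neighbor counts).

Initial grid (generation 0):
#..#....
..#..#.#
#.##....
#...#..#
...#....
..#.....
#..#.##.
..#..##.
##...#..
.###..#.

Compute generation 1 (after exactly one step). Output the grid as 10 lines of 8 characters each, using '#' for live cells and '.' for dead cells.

Simulating step by step:
Generation 0 (given above): 27 live cells
Generation 1: 24 live cells
(generation 1 grid is the final answer)

Answer: ........
..#.#...
...##.#.
.##.....
........
...##...
.##.###.
#....##.
.#.###..
###.....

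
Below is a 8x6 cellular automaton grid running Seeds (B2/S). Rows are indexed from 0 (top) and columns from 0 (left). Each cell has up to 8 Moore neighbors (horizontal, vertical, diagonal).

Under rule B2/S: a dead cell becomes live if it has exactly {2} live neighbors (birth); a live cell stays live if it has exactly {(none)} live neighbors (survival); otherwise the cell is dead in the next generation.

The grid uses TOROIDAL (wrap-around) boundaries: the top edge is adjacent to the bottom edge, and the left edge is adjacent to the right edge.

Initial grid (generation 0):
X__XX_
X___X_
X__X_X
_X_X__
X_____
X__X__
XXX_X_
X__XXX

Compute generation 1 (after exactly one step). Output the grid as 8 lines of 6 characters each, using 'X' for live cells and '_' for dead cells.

Answer: __X___
__X___
______
______
___XXX
____X_
______
______

Derivation:
Simulating step by step:
Generation 0 (given above): 21 live cells
Generation 1: 6 live cells
(generation 1 grid is the final answer)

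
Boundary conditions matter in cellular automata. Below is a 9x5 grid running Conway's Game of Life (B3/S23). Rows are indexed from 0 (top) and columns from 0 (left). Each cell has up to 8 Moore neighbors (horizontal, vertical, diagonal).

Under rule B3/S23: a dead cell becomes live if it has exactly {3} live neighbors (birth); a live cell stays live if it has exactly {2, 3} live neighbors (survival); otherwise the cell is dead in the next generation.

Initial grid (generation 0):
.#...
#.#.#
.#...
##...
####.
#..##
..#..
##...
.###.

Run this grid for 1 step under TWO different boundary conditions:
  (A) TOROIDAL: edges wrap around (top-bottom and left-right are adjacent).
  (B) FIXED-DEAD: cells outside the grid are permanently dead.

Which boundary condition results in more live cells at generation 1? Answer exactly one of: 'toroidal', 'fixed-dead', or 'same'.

Under TOROIDAL boundary, generation 1:
....#
#.#..
..#.#
....#
...#.
#....
..##.
#..#.
.....
Population = 12

Under FIXED-DEAD boundary, generation 1:
.#...
#.#..
..#..
.....
...##
#...#
#.##.
#..#.
###..
Population = 16

Comparison: toroidal=12, fixed-dead=16 -> fixed-dead

Answer: fixed-dead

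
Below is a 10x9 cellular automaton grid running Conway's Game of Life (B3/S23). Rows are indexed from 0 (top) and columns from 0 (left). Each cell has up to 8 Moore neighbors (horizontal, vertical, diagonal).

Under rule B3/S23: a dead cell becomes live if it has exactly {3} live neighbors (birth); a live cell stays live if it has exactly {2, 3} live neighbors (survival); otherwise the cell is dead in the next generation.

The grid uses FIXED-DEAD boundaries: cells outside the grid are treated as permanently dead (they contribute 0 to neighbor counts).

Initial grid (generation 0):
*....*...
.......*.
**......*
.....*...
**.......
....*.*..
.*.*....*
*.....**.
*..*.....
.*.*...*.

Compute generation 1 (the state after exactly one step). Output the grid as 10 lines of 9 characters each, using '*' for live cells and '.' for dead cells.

Answer: .........
**.......
.........
.........
.....*...
***......
.....**..
***....*.
***...**.
..*......

Derivation:
Simulating step by step:
Generation 0 (given above): 22 live cells
Generation 1: 18 live cells
(generation 1 grid is the final answer)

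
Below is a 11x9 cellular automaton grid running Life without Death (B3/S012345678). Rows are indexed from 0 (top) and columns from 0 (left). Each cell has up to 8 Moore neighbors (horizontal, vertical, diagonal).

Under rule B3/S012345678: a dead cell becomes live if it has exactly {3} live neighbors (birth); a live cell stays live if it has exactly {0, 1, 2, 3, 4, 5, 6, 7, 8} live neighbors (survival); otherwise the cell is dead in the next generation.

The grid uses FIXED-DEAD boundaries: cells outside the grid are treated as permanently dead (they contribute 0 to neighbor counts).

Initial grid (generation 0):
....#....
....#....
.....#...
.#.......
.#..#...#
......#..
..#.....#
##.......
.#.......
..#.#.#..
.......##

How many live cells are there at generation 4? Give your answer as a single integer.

Simulating step by step:
Generation 0 (given above): 18 live cells
Generation 1: 25 live cells
....#....
....##...
.....#...
.#.......
.#..#...#
......##.
.##.....#
###......
###......
..#.#.##.
.......##
Generation 2: 37 live cells
....##...
....##...
....##...
.#.......
.#..#..##
.##...###
###....##
####.....
###......
..###.###
......###
Generation 3: 50 live cells
....##...
...####..
....##...
.#..##...
##..#.###
.###..###
###...###
####.....
###.#..#.
..#######
...#.####
Generation 4: 59 live cells
...####..
...####..
....##...
##.###.#.
##..#.###
.###..###
###...###
####..#.#
###.#..##
..#######
..##.####
Population at generation 4: 59

Answer: 59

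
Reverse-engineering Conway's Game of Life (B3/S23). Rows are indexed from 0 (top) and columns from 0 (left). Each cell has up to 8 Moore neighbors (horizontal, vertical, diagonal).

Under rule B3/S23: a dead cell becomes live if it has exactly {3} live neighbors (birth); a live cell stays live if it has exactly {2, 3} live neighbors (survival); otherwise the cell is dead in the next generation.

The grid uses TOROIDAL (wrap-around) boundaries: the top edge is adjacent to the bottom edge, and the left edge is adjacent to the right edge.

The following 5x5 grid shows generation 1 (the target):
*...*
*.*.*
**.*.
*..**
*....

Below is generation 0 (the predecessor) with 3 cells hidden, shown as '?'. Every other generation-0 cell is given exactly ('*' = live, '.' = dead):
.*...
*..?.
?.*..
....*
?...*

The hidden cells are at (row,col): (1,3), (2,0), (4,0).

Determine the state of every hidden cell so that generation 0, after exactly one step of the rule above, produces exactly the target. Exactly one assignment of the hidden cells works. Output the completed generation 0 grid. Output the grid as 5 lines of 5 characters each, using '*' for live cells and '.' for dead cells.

Answer: .*...
*..*.
*.*..
....*
....*

Derivation:
Hidden generation-0 cells (in order): (1,3), (2,0), (4,0).
A hidden cell only influences target cells in its own 3x3 neighborhood. Try each of the 2^3 = 8 assignments, step the completed generation 0 forward once under B3/S23, and compare with the target:
  (1,3)=. (2,0)=. (4,0)=. -> step gives (0,4)='.' but target has '*' -> reject
  (1,3)=. (2,0)=. (4,0)=* -> step gives (0,0)='.' but target has '*' -> reject
  (1,3)=. (2,0)=* (4,0)=. -> step gives (0,4)='.' but target has '*' -> reject
  (1,3)=. (2,0)=* (4,0)=* -> step gives (0,0)='.' but target has '*' -> reject
  (1,3)=* (2,0)=. (4,0)=. -> step gives (1,0)='.' but target has '*' -> reject
  (1,3)=* (2,0)=. (4,0)=* -> step gives (0,0)='.' but target has '*' -> reject
  (1,3)=* (2,0)=* (4,0)=. -> step reproduces the target at every cell -> ACCEPT
  (1,3)=* (2,0)=* (4,0)=* -> step gives (0,0)='.' but target has '*' -> reject
Unique solution: (1,3)=live, (2,0)=live, (4,0)=dead.
Check: live-neighbor counts of every cell in the completed generation 0:
31223
24313
23134
32132
31121
Applying B3/S23 to generation 0 with these counts gives:
*...*
*.*.*
**.*.
*..**
*....
which matches the target exactly.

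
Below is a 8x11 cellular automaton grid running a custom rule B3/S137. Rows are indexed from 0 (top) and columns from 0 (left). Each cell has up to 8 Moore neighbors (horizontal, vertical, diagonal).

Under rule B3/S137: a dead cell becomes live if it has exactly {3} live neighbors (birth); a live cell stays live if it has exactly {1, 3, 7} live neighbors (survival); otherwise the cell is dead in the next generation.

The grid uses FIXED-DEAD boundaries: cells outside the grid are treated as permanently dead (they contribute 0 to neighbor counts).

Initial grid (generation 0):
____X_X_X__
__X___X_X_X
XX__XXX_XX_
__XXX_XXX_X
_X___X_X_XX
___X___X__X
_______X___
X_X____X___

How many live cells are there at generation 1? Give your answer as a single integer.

Answer: 25

Derivation:
Simulating step by step:
Generation 0 (given above): 33 live cells
Generation 1: 25 live cells
_____XX_XX_
_XXXX_X_X_X
XX__X_____X
X_XX______X
_X________X
_________X_
______X_X__
_______X___
Population at generation 1: 25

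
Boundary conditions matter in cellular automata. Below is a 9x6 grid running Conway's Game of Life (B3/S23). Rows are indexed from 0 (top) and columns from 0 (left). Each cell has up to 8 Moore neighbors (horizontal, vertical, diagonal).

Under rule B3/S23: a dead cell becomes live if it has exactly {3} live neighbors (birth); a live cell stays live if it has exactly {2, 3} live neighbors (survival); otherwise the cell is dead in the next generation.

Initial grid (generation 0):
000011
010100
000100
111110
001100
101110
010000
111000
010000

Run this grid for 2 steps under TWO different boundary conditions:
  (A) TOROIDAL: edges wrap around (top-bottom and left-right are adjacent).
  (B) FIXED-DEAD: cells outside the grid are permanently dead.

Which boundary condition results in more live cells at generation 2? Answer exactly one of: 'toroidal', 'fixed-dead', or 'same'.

Under TOROIDAL boundary, generation 2:
100011
001101
011100
110001
000001
000001
000001
101001
001001
Population = 20

Under FIXED-DEAD boundary, generation 2:
000100
000100
011100
110000
000000
000000
000000
101000
101000
Population = 11

Comparison: toroidal=20, fixed-dead=11 -> toroidal

Answer: toroidal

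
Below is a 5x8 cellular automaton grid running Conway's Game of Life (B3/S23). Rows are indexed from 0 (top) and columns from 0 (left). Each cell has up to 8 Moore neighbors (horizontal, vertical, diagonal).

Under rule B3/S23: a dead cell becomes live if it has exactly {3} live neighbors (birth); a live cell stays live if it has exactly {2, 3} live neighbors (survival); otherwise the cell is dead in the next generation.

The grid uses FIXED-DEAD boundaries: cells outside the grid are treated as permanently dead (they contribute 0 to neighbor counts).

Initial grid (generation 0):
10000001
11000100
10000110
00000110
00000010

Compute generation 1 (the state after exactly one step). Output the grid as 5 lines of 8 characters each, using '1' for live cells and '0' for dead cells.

Simulating step by step:
Generation 0 (given above): 11 live cells
Generation 1: 11 live cells
(generation 1 grid is the final answer)

Answer: 11000000
11000100
11001000
00000001
00000110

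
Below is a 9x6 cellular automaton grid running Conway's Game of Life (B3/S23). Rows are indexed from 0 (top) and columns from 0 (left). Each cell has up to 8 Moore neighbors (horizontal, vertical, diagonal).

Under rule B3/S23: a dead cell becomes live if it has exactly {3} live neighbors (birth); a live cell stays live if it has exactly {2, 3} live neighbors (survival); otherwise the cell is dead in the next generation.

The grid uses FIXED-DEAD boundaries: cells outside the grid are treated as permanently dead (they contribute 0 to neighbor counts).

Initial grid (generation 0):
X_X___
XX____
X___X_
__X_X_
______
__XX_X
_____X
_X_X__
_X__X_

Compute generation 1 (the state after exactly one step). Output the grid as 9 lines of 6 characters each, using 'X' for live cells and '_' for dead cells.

Answer: X_____
X_____
X__X__
___X__
__X_X_
____X_
___X__
__X_X_
__X___

Derivation:
Simulating step by step:
Generation 0 (given above): 16 live cells
Generation 1: 12 live cells
(generation 1 grid is the final answer)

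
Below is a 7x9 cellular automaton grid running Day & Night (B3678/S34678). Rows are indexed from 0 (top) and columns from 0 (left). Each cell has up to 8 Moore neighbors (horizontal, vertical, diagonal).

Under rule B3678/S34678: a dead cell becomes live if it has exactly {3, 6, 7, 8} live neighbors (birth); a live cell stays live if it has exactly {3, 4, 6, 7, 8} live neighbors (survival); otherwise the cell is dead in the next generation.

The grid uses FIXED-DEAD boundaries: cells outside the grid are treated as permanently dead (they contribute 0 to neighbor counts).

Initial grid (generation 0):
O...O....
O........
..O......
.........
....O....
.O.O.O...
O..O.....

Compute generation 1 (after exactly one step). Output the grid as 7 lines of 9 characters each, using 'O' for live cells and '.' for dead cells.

Simulating step by step:
Generation 0 (given above): 10 live cells
Generation 1: 4 live cells
(generation 1 grid is the final answer)

Answer: .........
.O.......
.........
.........
.........
..O......
..O.O....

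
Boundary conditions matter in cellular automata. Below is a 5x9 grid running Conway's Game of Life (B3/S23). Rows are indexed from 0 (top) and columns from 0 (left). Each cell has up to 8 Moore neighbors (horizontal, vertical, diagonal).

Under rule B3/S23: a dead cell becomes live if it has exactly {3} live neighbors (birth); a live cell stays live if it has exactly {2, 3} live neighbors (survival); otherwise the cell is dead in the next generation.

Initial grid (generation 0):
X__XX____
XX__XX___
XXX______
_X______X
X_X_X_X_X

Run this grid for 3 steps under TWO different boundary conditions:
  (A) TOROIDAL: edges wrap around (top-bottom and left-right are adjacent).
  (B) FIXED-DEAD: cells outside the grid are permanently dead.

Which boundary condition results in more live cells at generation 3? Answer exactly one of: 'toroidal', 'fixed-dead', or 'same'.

Under TOROIDAL boundary, generation 3:
___X_XX_X
X__XX____
XX___X__X
X_X___X__
XXX_X____
Population = 18

Under FIXED-DEAD boundary, generation 3:
__X_X____
__X__X___
_X_XX____
___X_____
_________
Population = 8

Comparison: toroidal=18, fixed-dead=8 -> toroidal

Answer: toroidal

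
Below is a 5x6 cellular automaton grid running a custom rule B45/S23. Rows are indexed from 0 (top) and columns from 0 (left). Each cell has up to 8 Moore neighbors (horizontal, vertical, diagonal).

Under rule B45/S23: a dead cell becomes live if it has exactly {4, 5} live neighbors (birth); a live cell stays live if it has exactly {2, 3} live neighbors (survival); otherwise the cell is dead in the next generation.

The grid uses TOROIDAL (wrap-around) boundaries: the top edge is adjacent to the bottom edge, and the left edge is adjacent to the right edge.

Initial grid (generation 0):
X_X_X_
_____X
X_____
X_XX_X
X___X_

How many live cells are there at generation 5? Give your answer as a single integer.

Simulating step by step:
Generation 0 (given above): 11 live cells
Generation 1: 13 live cells
X___XX
_____X
X____X
XX_X__
XX_XX_
Generation 2: 9 live cells
______
X___X_
_____X
__XXXX
__XX__
Generation 3: 6 live cells
______
______
___XX_
__X__X
__X_X_
Generation 4: 6 live cells
______
______
___XX_
__XXXX
______
Generation 5: 2 live cells
______
______
______
__X__X
______
Population at generation 5: 2

Answer: 2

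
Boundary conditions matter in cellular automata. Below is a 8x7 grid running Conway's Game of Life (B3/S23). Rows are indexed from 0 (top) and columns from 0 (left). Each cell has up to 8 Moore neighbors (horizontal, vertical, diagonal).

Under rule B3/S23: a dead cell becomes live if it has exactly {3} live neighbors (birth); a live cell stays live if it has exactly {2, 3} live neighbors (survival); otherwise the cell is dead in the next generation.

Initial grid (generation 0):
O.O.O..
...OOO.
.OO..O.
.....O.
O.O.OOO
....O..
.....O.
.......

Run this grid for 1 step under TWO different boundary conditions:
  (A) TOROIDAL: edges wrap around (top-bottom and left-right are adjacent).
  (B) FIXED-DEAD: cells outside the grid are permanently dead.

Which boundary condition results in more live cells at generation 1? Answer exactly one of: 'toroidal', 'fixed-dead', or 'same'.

Under TOROIDAL boundary, generation 1:
....OO.
.....OO
..OO.OO
O.OO...
...OO.O
...OO..
.......
.......
Population = 16

Under FIXED-DEAD boundary, generation 1:
....OO.
.....O.
..OO.OO
..OO...
...OO.O
...OO.O
.......
.......
Population = 15

Comparison: toroidal=16, fixed-dead=15 -> toroidal

Answer: toroidal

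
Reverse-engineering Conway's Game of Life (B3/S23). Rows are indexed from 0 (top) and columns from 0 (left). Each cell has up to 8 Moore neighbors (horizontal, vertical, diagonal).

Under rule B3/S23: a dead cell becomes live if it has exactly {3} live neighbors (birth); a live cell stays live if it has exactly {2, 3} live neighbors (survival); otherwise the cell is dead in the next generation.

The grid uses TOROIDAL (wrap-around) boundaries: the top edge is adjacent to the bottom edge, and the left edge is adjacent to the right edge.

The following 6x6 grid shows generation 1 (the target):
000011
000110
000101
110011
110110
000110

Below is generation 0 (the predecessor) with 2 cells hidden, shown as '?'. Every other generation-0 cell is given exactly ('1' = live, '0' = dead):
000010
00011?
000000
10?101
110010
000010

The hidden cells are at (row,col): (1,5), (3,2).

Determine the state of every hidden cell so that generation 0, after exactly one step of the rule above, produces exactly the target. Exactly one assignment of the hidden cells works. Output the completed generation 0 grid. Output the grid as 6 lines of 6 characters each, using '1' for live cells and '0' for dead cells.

Answer: 000010
000110
000000
100101
110010
000010

Derivation:
Hidden generation-0 cells (in order): (1,5), (3,2).
A hidden cell only influences target cells in its own 3x3 neighborhood. Try each of the 2^2 = 4 assignments, step the completed generation 0 forward once under B3/S23, and compare with the target:
  (1,5)=0 (3,2)=0 -> step reproduces the target at every cell -> ACCEPT
  (1,5)=0 (3,2)=1 -> step gives (2,2)='1' but target has '0' -> reject
  (1,5)=1 (3,2)=0 -> step gives (0,4)='0' but target has '1' -> reject
  (1,5)=1 (3,2)=1 -> step gives (0,4)='0' but target has '1' -> reject
Unique solution: (1,5)=dead, (3,2)=dead.
Check: live-neighbor counts of every cell in the completed generation 0:
001433
001222
212343
332133
322335
221324
Applying B3/S23 to generation 0 with these counts gives:
000011
000110
000101
110011
110110
000110
which matches the target exactly.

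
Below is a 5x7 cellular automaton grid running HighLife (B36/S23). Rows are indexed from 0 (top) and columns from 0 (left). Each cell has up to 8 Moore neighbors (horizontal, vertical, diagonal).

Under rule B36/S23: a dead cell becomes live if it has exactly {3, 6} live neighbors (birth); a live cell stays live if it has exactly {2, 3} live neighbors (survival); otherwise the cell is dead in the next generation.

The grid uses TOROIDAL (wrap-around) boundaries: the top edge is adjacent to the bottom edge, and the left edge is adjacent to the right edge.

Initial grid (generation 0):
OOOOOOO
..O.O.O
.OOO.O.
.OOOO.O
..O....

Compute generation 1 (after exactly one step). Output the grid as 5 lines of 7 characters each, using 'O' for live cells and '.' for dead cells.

Answer: O...O.O
.O...O.
......O
O...OO.
.O.....

Derivation:
Simulating step by step:
Generation 0 (given above): 20 live cells
Generation 1: 10 live cells
(generation 1 grid is the final answer)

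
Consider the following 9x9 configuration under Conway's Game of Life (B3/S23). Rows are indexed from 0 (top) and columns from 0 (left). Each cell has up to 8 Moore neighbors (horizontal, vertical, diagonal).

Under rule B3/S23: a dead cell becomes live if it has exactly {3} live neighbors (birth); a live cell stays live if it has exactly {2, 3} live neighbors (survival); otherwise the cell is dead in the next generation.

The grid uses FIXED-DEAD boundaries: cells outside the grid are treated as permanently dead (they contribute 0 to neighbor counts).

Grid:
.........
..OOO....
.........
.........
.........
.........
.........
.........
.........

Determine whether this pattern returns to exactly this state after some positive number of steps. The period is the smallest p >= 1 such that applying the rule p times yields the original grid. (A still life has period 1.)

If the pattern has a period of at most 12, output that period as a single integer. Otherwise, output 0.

Answer: 2

Derivation:
Simulating and comparing each generation to the original:
Gen 0 (original, given above): 3 live cells
Gen 1: 3 live cells, differs from original
Gen 2: 3 live cells, MATCHES original -> period = 2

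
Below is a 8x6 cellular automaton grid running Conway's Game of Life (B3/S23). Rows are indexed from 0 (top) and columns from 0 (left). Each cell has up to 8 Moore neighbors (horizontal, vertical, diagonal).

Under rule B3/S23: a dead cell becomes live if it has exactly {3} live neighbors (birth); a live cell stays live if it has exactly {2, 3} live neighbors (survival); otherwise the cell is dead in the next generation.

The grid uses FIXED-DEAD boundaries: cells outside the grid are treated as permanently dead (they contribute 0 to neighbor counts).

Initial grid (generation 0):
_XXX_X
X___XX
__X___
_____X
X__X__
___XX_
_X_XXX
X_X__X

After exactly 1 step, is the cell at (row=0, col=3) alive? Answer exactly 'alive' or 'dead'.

Simulating step by step:
Generation 0 (given above): 20 live cells
Generation 1: 16 live cells
_XXX_X
____XX
____XX
______
___X__
_____X
_X___X
_XXX_X

Cell (0,3) at generation 1: 1 -> alive

Answer: alive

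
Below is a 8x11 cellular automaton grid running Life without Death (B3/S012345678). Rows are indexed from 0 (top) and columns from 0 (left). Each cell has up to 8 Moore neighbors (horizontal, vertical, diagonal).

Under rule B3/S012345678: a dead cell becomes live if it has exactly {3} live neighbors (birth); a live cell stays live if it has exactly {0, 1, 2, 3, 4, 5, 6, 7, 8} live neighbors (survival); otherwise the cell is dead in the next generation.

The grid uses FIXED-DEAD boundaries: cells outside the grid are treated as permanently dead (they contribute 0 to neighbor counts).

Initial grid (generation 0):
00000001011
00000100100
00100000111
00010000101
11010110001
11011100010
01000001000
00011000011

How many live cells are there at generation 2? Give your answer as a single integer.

Simulating step by step:
Generation 0 (given above): 30 live cells
Generation 1: 41 live cells
00000001111
00000101100
00100001111
01011001101
11010110001
11011100010
11000101111
00011000011
Generation 2: 50 live cells
00000011111
00000101100
00111001111
11011101101
11010111101
11011101010
11000111111
00011000011
Population at generation 2: 50

Answer: 50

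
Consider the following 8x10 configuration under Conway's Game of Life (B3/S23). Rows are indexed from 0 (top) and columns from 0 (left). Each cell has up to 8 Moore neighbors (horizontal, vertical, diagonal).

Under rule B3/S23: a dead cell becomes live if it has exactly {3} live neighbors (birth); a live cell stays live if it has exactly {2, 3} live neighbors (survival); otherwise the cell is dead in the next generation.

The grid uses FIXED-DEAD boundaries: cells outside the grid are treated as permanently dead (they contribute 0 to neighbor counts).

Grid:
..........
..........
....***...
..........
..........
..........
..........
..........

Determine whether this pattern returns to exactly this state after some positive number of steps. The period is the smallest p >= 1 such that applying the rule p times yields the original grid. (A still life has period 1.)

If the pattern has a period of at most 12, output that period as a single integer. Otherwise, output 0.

Answer: 2

Derivation:
Simulating and comparing each generation to the original:
Gen 0 (original, given above): 3 live cells
Gen 1: 3 live cells, differs from original
Gen 2: 3 live cells, MATCHES original -> period = 2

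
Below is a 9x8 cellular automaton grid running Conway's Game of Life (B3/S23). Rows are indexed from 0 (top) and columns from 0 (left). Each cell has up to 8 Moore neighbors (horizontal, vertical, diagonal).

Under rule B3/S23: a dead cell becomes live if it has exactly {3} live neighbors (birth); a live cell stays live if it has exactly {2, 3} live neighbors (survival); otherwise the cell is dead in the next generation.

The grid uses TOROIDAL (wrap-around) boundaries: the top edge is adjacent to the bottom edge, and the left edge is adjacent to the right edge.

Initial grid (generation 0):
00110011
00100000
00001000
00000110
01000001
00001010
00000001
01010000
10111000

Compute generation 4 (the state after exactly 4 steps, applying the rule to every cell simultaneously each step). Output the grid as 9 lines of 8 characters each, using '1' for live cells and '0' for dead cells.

Answer: 10000000
10000000
00000100
00001001
01000100
00100110
00011000
01011001
01110000

Derivation:
Simulating step by step:
Generation 0 (given above): 19 live cells
Generation 1: 17 live cells
00001001
00100000
00000100
00000110
00000001
10000011
00000000
11011000
10001001
Generation 2: 22 live cells
10010001
00000000
00000110
00000110
10000100
10000011
01000000
11011001
01001101
Generation 3: 27 live cells
10001011
00000011
00000110
00001001
10000100
11000011
01100010
01011111
01000100
Generation 4: 19 live cells
(generation 4 grid is the final answer)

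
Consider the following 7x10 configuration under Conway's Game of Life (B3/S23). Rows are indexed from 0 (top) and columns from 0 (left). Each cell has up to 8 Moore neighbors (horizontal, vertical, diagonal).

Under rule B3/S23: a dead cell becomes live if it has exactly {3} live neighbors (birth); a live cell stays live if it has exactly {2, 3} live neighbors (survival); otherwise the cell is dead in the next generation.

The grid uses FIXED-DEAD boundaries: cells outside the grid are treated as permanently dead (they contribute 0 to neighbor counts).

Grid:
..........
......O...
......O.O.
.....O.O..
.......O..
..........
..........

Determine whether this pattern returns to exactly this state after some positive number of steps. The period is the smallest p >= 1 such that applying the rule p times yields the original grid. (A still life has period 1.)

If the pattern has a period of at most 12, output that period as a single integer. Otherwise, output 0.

Answer: 2

Derivation:
Simulating and comparing each generation to the original:
Gen 0 (original, given above): 6 live cells
Gen 1: 6 live cells, differs from original
Gen 2: 6 live cells, MATCHES original -> period = 2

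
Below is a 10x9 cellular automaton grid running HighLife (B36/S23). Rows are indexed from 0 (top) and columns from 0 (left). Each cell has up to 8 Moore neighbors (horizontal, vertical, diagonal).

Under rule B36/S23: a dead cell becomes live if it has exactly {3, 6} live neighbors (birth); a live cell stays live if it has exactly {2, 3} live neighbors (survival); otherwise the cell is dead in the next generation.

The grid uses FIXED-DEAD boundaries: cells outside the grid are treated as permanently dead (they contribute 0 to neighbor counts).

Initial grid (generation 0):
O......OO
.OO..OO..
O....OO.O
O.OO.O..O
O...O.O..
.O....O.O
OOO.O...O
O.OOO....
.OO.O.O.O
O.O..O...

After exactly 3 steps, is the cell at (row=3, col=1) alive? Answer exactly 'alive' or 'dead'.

Simulating step by step:
Generation 0 (given above): 39 live cells
Generation 1: 31 live cells
.O....OO.
OO...O..O
O..O.....
O..O.....
O.OOO.O..
..OO.....
O...OO.O.
O...O..O.
O..OO....
..OO.O...
Generation 2: 28 live cells
OO....OO.
OOO...OO.
O.O.O....
O........
....O....
..O...O..
.O..OOO..
OO....O..
.OO..O...
..OO.....
Generation 3: 31 live cells
O.O...OO.
..OO.OOO.
OOOO.....
.O.O.....
.........
...OO.O..
OOO...OO.
O...O.O..
O..O.....
.OOO.....

Cell (3,1) at generation 3: 1 -> alive

Answer: alive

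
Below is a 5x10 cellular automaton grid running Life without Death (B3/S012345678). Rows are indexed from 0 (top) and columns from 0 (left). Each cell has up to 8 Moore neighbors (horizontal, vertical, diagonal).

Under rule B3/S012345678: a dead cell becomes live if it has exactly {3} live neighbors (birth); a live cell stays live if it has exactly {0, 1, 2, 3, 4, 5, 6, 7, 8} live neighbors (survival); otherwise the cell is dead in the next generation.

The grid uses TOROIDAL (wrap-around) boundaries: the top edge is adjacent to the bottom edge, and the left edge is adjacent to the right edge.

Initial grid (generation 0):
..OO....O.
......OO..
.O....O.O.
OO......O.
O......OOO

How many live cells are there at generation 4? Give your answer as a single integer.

Answer: 34

Derivation:
Simulating step by step:
Generation 0 (given above): 15 live cells
Generation 1: 21 live cells
..OO..O.O.
..O...OOO.
OO....O.OO
OO......O.
O.O....OOO
Generation 2: 27 live cells
..OO..O.O.
O.OO.OOOO.
OOO...O.OO
OOO.....O.
O.OO...OOO
Generation 3: 31 live cells
O.OO.OO.O.
O.OOOOOOO.
OOO..OO.OO
OOO.....O.
O.OO...OOO
Generation 4: 34 live cells
O.OO.OO.O.
O.OOOOOOO.
OOO..OO.OO
OOO...O.O.
O.OOO.OOOO
Population at generation 4: 34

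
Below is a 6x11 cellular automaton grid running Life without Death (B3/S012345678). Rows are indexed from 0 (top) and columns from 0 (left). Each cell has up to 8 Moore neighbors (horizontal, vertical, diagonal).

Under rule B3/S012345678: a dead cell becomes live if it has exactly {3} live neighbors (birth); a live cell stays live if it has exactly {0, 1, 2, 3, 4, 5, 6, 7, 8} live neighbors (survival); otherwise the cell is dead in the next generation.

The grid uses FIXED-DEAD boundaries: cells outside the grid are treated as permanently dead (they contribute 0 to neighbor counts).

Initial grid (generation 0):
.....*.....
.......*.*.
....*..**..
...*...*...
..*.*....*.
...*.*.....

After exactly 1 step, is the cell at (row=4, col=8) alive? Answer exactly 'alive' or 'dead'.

Answer: dead

Derivation:
Simulating step by step:
Generation 0 (given above): 13 live cells
Generation 1: 17 live cells
.....*.....
......**.*.
....*.***..
...**..*...
..*.*....*.
...***.....

Cell (4,8) at generation 1: 0 -> dead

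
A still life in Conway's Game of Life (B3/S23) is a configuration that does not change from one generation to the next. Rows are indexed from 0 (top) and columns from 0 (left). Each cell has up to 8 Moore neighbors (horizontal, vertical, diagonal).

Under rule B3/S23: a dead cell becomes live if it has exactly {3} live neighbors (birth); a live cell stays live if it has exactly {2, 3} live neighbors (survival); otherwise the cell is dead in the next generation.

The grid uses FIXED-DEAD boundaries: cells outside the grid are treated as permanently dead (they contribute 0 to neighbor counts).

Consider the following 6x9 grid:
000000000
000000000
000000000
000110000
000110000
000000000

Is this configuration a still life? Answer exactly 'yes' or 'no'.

Answer: yes

Derivation:
Compute generation 1 and compare to generation 0 (given above):
Generation 1:
000000000
000000000
000000000
000110000
000110000
000000000
The grids are IDENTICAL -> still life.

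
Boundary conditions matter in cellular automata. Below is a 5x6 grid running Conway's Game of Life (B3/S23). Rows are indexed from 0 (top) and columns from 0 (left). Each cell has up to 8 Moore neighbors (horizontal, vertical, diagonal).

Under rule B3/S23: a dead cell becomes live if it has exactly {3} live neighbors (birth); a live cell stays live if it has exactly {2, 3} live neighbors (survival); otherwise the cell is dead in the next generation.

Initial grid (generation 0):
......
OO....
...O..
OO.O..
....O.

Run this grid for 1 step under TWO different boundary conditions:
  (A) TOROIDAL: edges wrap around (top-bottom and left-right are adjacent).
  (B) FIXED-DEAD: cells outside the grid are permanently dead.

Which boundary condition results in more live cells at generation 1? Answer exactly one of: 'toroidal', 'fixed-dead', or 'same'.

Answer: same

Derivation:
Under TOROIDAL boundary, generation 1:
......
......
......
..OOO.
......
Population = 3

Under FIXED-DEAD boundary, generation 1:
......
......
......
..OOO.
......
Population = 3

Comparison: toroidal=3, fixed-dead=3 -> same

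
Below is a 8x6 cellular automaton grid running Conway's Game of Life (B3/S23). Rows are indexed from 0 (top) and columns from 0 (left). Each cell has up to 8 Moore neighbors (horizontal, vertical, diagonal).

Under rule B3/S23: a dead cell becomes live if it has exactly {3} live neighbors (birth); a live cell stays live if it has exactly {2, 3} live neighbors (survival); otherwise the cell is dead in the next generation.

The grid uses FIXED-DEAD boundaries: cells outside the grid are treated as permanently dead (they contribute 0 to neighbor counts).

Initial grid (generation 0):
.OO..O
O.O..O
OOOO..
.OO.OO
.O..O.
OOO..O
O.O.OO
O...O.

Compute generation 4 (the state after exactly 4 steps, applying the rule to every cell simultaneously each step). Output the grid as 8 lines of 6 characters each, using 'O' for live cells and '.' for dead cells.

Answer: ......
......
....OO
...O.O
..OO..
......
.O....
.O..O.

Derivation:
Simulating step by step:
Generation 0 (given above): 26 live cells
Generation 1: 20 live cells
.OO...
O...O.
O....O
....OO
....O.
O.O..O
O.O.OO
.O.OOO
Generation 2: 14 live cells
.O....
O.....
.....O
....OO
...OO.
.....O
O.O...
.OOO.O
Generation 3: 13 live cells
......
......
....OO
...O.O
...O..
...OO.
..OOO.
.OOO..
Generation 4: 9 live cells
(generation 4 grid is the final answer)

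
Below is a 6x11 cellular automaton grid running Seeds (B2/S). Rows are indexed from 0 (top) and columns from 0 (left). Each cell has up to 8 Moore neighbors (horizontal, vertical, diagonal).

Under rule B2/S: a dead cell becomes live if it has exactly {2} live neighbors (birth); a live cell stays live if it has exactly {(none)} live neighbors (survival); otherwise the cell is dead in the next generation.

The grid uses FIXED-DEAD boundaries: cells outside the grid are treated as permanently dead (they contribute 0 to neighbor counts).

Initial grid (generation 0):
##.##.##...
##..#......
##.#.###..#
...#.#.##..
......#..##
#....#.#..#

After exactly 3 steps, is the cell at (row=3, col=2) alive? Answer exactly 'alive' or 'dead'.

Answer: alive

Derivation:
Simulating step by step:
Generation 0 (given above): 27 live cells
Generation 1: 5 live cells
...........
........#..
.........#.
##.........
...........
........#..
Generation 2: 6 live cells
...........
.........#.
##......#..
...........
##.........
...........
Generation 3: 7 live cells
...........
##......#..
.........#.
..#........
...........
##.........

Cell (3,2) at generation 3: 1 -> alive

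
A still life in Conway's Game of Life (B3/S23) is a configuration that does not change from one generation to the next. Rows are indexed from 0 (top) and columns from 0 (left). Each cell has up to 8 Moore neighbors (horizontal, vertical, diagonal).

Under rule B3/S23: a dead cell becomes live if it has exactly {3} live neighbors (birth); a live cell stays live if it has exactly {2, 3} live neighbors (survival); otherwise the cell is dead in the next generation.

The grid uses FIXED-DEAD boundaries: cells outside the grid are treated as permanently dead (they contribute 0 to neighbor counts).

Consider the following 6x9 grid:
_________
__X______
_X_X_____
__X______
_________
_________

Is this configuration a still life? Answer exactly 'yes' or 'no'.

Answer: yes

Derivation:
Compute generation 1 and compare to generation 0 (given above):
Generation 1:
_________
__X______
_X_X_____
__X______
_________
_________
The grids are IDENTICAL -> still life.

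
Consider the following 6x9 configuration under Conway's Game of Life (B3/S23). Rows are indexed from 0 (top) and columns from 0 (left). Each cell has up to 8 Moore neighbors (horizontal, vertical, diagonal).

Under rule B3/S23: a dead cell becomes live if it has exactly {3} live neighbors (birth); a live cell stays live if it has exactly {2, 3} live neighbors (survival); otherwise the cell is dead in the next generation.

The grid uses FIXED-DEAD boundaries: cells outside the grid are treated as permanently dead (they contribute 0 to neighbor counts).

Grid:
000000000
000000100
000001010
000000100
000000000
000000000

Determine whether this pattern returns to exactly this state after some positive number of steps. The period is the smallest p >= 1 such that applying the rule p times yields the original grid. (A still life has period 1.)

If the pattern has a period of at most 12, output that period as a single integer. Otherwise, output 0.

Answer: 1

Derivation:
Simulating and comparing each generation to the original:
Gen 0 (original, given above): 4 live cells
Gen 1: 4 live cells, MATCHES original -> period = 1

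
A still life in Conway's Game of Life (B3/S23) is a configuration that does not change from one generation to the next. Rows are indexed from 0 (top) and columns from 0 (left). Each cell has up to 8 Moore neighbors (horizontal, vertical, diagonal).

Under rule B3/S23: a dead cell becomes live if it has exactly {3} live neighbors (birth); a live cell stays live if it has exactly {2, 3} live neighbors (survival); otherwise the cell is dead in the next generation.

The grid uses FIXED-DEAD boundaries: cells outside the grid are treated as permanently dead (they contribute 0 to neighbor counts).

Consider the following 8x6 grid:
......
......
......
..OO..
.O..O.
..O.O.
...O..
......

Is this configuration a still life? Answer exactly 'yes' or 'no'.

Answer: yes

Derivation:
Compute generation 1 and compare to generation 0 (given above):
Generation 1:
......
......
......
..OO..
.O..O.
..O.O.
...O..
......
The grids are IDENTICAL -> still life.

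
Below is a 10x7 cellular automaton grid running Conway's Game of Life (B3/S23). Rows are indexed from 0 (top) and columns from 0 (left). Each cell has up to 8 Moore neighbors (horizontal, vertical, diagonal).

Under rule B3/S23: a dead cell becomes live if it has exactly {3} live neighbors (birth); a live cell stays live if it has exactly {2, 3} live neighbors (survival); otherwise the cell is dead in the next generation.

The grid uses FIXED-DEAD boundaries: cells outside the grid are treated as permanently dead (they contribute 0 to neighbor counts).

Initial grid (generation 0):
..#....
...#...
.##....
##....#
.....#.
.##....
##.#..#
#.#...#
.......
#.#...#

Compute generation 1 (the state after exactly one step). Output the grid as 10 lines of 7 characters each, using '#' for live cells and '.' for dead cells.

Simulating step by step:
Generation 0 (given above): 20 live cells
Generation 1: 17 live cells
(generation 1 grid is the final answer)

Answer: .......
.#.#...
###....
###....
#.#....
###....
#..#...
#.#....
.......
.......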